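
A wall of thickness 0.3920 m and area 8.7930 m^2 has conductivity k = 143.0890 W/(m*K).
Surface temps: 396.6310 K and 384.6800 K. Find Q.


dT = 11.9510 K
Q = 143.0890 * 8.7930 * 11.9510 / 0.3920 = 38358.4899 W

38358.4899 W


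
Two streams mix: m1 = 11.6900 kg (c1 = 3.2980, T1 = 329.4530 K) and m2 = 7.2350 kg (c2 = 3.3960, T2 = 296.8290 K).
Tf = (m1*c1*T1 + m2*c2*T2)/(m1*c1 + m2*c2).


num = 19994.7121
den = 63.1237
Tf = 316.7545 K

316.7545 K


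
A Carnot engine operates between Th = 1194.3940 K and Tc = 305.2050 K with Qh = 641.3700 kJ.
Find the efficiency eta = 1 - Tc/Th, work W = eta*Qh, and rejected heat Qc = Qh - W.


eta = 1 - 305.2050/1194.3940 = 0.7445
W = 0.7445 * 641.3700 = 477.4799 kJ
Qc = 641.3700 - 477.4799 = 163.8901 kJ

eta = 74.4469%, W = 477.4799 kJ, Qc = 163.8901 kJ


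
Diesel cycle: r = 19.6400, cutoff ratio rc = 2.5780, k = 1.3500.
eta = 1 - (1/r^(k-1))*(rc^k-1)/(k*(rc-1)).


r^(k-1) = 2.8353
rc^k = 3.5911
eta = 0.5710 = 57.1007%

57.1007%


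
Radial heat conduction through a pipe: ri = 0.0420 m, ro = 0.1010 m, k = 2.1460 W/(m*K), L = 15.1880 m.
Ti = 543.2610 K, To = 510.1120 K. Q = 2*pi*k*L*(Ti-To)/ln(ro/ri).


dT = 33.1490 K
ln(ro/ri) = 0.8775
Q = 2*pi*2.1460*15.1880*33.1490 / 0.8775 = 7736.7361 W

7736.7361 W


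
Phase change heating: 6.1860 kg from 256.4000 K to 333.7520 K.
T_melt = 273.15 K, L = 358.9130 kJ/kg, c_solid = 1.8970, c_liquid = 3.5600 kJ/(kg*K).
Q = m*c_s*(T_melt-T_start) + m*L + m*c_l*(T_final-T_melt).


Q1 (sensible, solid) = 6.1860 * 1.8970 * 16.7500 = 196.5586 kJ
Q2 (latent) = 6.1860 * 358.9130 = 2220.2358 kJ
Q3 (sensible, liquid) = 6.1860 * 3.5600 * 60.6020 = 1334.5869 kJ
Q_total = 3751.3814 kJ

3751.3814 kJ


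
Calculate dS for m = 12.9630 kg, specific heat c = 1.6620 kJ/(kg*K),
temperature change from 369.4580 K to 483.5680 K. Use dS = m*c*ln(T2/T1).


T2/T1 = 1.3089
ln(T2/T1) = 0.2692
dS = 12.9630 * 1.6620 * 0.2692 = 5.7988 kJ/K

5.7988 kJ/K


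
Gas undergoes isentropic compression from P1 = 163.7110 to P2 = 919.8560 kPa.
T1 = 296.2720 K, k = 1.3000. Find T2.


(k-1)/k = 0.2308
(P2/P1)^exp = 1.4893
T2 = 296.2720 * 1.4893 = 441.2502 K

441.2502 K


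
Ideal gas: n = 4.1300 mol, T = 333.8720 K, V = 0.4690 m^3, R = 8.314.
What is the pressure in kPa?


P = nRT/V = 4.1300 * 8.314 * 333.8720 / 0.4690
= 11464.1028 / 0.4690 = 24443.7159 Pa = 24.4437 kPa

24.4437 kPa


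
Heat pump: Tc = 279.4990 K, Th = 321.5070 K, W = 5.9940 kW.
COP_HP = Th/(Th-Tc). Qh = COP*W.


COP = 321.5070 / 42.0080 = 7.6535
Qh = 7.6535 * 5.9940 = 45.8749 kW

COP = 7.6535, Qh = 45.8749 kW


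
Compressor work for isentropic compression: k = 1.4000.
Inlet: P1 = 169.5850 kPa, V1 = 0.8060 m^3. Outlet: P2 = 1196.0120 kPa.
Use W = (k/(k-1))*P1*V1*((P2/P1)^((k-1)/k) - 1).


(k-1)/k = 0.2857
(P2/P1)^exp = 1.7474
W = 3.5000 * 169.5850 * 0.8060 * (1.7474 - 1) = 357.5418 kJ

357.5418 kJ


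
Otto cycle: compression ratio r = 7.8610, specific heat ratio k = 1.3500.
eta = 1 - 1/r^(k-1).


r^(k-1) = 2.0579
eta = 1 - 1/2.0579 = 0.5141 = 51.4060%

51.4060%


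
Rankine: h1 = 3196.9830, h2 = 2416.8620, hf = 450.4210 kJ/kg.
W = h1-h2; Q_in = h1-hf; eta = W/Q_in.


W = 780.1210 kJ/kg
Q_in = 2746.5620 kJ/kg
eta = 0.2840 = 28.4035%

eta = 28.4035%


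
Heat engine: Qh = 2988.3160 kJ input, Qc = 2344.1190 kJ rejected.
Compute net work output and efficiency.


W = 2988.3160 - 2344.1190 = 644.1970 kJ
eta = 644.1970 / 2988.3160 = 0.2156 = 21.5572%

W = 644.1970 kJ, eta = 21.5572%


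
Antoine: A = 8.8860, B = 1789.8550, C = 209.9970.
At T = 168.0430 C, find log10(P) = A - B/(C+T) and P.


C+T = 378.0400
B/(C+T) = 4.7346
log10(P) = 8.8860 - 4.7346 = 4.1514
P = 10^4.1514 = 14172.1217 mmHg

14172.1217 mmHg


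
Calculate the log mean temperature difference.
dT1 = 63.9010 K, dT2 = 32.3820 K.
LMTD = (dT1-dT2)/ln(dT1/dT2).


dT1/dT2 = 1.9733
ln(dT1/dT2) = 0.6797
LMTD = 31.5190 / 0.6797 = 46.3697 K

46.3697 K


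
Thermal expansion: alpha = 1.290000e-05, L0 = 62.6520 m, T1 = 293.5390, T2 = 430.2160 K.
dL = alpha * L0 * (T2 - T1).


dT = 136.6770 K
dL = 1.290000e-05 * 62.6520 * 136.6770 = 0.110464 m
L_final = 62.762464 m

dL = 0.110464 m


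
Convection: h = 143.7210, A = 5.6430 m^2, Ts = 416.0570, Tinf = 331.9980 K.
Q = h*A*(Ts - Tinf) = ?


dT = 84.0590 K
Q = 143.7210 * 5.6430 * 84.0590 = 68173.3287 W

68173.3287 W


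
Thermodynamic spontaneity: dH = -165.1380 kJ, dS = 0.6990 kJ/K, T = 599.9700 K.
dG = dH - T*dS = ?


T*dS = 599.9700 * 0.6990 = 419.3790 kJ
dG = -165.1380 - 419.3790 = -584.5170 kJ (spontaneous)

dG = -584.5170 kJ, spontaneous


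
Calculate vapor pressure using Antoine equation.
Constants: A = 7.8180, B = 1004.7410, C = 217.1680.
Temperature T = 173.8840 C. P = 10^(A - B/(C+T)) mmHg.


C+T = 391.0520
B/(C+T) = 2.5693
log10(P) = 7.8180 - 2.5693 = 5.2487
P = 10^5.2487 = 177284.8500 mmHg

177284.8500 mmHg


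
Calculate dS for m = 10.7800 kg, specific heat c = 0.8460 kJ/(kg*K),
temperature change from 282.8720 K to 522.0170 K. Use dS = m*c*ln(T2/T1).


T2/T1 = 1.8454
ln(T2/T1) = 0.6127
dS = 10.7800 * 0.8460 * 0.6127 = 5.5878 kJ/K

5.5878 kJ/K


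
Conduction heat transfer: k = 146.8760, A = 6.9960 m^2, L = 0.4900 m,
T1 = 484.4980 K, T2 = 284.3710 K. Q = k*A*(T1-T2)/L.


dT = 200.1270 K
Q = 146.8760 * 6.9960 * 200.1270 / 0.4900 = 419672.2395 W

419672.2395 W


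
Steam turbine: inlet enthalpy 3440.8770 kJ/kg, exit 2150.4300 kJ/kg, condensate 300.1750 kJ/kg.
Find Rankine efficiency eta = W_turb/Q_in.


W = 1290.4470 kJ/kg
Q_in = 3140.7020 kJ/kg
eta = 0.4109 = 41.0879%

eta = 41.0879%


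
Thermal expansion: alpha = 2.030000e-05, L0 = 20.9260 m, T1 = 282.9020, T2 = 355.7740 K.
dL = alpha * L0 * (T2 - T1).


dT = 72.8720 K
dL = 2.030000e-05 * 20.9260 * 72.8720 = 0.030956 m
L_final = 20.956956 m

dL = 0.030956 m


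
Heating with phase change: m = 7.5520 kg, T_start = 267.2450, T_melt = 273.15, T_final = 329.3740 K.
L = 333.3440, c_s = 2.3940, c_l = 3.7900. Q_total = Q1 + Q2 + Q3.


Q1 (sensible, solid) = 7.5520 * 2.3940 * 5.9050 = 106.7594 kJ
Q2 (latent) = 7.5520 * 333.3440 = 2517.4139 kJ
Q3 (sensible, liquid) = 7.5520 * 3.7900 * 56.2240 = 1609.2478 kJ
Q_total = 4233.4211 kJ

4233.4211 kJ


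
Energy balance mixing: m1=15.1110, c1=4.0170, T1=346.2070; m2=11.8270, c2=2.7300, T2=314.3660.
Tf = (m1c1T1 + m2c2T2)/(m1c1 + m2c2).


num = 31165.2302
den = 92.9886
Tf = 335.1511 K

335.1511 K


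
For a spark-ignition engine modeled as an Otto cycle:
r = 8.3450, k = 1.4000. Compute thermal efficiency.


r^(k-1) = 2.3365
eta = 1 - 1/2.3365 = 0.5720 = 57.2014%

57.2014%


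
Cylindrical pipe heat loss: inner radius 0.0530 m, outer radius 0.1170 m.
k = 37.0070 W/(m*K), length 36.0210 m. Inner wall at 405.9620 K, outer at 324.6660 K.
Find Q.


dT = 81.2960 K
ln(ro/ri) = 0.7919
Q = 2*pi*37.0070*36.0210*81.2960 / 0.7919 = 859860.9149 W

859860.9149 W


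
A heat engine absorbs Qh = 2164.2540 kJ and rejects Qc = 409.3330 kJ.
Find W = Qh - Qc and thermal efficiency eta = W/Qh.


W = 2164.2540 - 409.3330 = 1754.9210 kJ
eta = 1754.9210 / 2164.2540 = 0.8109 = 81.0866%

W = 1754.9210 kJ, eta = 81.0866%


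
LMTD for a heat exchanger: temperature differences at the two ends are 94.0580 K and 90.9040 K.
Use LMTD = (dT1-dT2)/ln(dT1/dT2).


dT1/dT2 = 1.0347
ln(dT1/dT2) = 0.0341
LMTD = 3.1540 / 0.0341 = 92.4720 K

92.4720 K


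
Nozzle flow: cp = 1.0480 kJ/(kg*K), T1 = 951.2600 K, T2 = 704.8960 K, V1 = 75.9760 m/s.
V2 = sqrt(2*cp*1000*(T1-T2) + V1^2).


dT = 246.3640 K
2*cp*1000*dT = 516378.9440
V1^2 = 5772.3526
V2 = sqrt(522151.2966) = 722.6004 m/s

722.6004 m/s


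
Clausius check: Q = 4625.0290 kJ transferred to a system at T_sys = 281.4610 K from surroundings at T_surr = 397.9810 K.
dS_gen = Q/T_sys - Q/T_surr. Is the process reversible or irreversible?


dS_sys = 4625.0290/281.4610 = 16.4322 kJ/K
dS_surr = -4625.0290/397.9810 = -11.6212 kJ/K
dS_gen = 16.4322 - 11.6212 = 4.8110 kJ/K (irreversible)

dS_gen = 4.8110 kJ/K, irreversible


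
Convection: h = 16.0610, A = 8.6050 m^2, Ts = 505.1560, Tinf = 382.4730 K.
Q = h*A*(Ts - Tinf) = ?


dT = 122.6830 K
Q = 16.0610 * 8.6050 * 122.6830 = 16955.3924 W

16955.3924 W


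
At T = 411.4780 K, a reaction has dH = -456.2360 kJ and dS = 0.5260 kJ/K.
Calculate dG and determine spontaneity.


T*dS = 411.4780 * 0.5260 = 216.4374 kJ
dG = -456.2360 - 216.4374 = -672.6734 kJ (spontaneous)

dG = -672.6734 kJ, spontaneous


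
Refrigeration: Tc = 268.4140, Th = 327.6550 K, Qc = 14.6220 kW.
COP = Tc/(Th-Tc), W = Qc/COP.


COP = 268.4140 / 59.2410 = 4.5309
W = 14.6220 / 4.5309 = 3.2272 kW

COP = 4.5309, W = 3.2272 kW


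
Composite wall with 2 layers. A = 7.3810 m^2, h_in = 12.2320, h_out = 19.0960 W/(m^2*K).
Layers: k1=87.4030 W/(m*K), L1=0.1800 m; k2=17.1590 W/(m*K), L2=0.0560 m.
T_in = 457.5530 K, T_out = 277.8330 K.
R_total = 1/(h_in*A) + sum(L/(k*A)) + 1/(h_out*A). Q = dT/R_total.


R_conv_in = 1/(12.2320*7.3810) = 0.0111
R_1 = 0.1800/(87.4030*7.3810) = 0.0003
R_2 = 0.0560/(17.1590*7.3810) = 0.0004
R_conv_out = 1/(19.0960*7.3810) = 0.0071
R_total = 0.0189 K/W
Q = 179.7200 / 0.0189 = 9512.9576 W

R_total = 0.0189 K/W, Q = 9512.9576 W


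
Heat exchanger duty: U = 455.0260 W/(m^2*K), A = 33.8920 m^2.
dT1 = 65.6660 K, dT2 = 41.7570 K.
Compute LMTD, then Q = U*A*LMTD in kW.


LMTD = 52.8126 K
Q = 455.0260 * 33.8920 * 52.8126 = 814461.7989 W = 814.4618 kW

814.4618 kW


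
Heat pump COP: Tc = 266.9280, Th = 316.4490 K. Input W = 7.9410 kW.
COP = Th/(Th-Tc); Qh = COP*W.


COP = 316.4490 / 49.5210 = 6.3902
Qh = 6.3902 * 7.9410 = 50.7446 kW

COP = 6.3902, Qh = 50.7446 kW


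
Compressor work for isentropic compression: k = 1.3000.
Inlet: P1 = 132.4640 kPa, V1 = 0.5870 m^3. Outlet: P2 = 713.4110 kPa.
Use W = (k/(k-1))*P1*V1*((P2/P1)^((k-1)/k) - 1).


(k-1)/k = 0.2308
(P2/P1)^exp = 1.4749
W = 4.3333 * 132.4640 * 0.5870 * (1.4749 - 1) = 159.9983 kJ

159.9983 kJ


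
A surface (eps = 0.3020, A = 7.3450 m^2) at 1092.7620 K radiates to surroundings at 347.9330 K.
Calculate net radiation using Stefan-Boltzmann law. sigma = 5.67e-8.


T^4 = 1.4259e+12
Tsurr^4 = 1.4655e+10
Q = 0.3020 * 5.67e-8 * 7.3450 * 1.4113e+12 = 177499.7145 W

177499.7145 W


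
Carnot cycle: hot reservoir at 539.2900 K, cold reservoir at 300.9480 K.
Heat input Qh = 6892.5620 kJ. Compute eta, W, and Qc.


eta = 1 - 300.9480/539.2900 = 0.4420
W = 0.4420 * 6892.5620 = 3046.2034 kJ
Qc = 6892.5620 - 3046.2034 = 3846.3586 kJ

eta = 44.1955%, W = 3046.2034 kJ, Qc = 3846.3586 kJ


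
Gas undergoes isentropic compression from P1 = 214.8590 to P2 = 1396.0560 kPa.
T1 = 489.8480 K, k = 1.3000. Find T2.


(k-1)/k = 0.2308
(P2/P1)^exp = 1.5401
T2 = 489.8480 * 1.5401 = 754.4299 K

754.4299 K


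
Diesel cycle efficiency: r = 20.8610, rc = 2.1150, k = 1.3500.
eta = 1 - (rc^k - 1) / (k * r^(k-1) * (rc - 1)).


r^(k-1) = 2.8958
rc^k = 2.7490
eta = 0.5988 = 59.8759%

59.8759%


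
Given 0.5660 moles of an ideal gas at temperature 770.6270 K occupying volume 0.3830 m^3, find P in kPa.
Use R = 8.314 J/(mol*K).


P = nRT/V = 0.5660 * 8.314 * 770.6270 / 0.3830
= 3626.3580 / 0.3830 = 9468.2976 Pa = 9.4683 kPa

9.4683 kPa


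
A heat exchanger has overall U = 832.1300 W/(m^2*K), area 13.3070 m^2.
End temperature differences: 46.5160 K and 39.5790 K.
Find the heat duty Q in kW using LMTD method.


LMTD = 42.9542 K
Q = 832.1300 * 13.3070 * 42.9542 = 475638.2623 W = 475.6383 kW

475.6383 kW


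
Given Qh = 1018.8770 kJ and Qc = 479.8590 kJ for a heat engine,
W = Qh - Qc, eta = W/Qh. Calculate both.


W = 1018.8770 - 479.8590 = 539.0180 kJ
eta = 539.0180 / 1018.8770 = 0.5290 = 52.9031%

W = 539.0180 kJ, eta = 52.9031%


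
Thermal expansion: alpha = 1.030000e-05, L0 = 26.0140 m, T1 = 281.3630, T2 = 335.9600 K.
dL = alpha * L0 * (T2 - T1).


dT = 54.5970 K
dL = 1.030000e-05 * 26.0140 * 54.5970 = 0.014629 m
L_final = 26.028629 m

dL = 0.014629 m


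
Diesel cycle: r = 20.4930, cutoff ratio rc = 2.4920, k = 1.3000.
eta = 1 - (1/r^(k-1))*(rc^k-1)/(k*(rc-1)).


r^(k-1) = 2.4745
rc^k = 3.2773
eta = 0.5255 = 52.5517%

52.5517%


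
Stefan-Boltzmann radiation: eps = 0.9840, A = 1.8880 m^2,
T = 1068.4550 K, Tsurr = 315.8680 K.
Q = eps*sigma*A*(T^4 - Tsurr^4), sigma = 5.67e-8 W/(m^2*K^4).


T^4 = 1.3032e+12
Tsurr^4 = 9.9546e+09
Q = 0.9840 * 5.67e-8 * 1.8880 * 1.2933e+12 = 136230.7282 W

136230.7282 W


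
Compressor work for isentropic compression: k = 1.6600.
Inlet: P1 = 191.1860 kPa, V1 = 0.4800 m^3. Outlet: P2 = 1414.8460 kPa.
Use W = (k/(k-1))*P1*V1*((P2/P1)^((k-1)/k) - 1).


(k-1)/k = 0.3976
(P2/P1)^exp = 2.2162
W = 2.5152 * 191.1860 * 0.4800 * (2.2162 - 1) = 280.7128 kJ

280.7128 kJ


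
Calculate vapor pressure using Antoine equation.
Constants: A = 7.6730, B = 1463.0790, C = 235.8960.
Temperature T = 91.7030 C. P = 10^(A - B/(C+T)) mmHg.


C+T = 327.5990
B/(C+T) = 4.4661
log10(P) = 7.6730 - 4.4661 = 3.2069
P = 10^3.2069 = 1610.3981 mmHg

1610.3981 mmHg


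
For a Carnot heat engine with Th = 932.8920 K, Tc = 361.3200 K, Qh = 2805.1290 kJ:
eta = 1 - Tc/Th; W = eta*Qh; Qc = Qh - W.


eta = 1 - 361.3200/932.8920 = 0.6127
W = 0.6127 * 2805.1290 = 1718.6697 kJ
Qc = 2805.1290 - 1718.6697 = 1086.4593 kJ

eta = 61.2688%, W = 1718.6697 kJ, Qc = 1086.4593 kJ


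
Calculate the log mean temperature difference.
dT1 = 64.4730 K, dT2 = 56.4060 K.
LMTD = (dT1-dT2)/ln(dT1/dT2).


dT1/dT2 = 1.1430
ln(dT1/dT2) = 0.1337
LMTD = 8.0670 / 0.1337 = 60.3497 K

60.3497 K


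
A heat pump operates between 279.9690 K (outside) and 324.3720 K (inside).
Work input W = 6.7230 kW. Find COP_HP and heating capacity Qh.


COP = 324.3720 / 44.4030 = 7.3052
Qh = 7.3052 * 6.7230 = 49.1127 kW

COP = 7.3052, Qh = 49.1127 kW


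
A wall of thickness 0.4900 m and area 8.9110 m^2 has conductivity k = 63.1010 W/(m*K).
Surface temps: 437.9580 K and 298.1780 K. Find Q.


dT = 139.7800 K
Q = 63.1010 * 8.9110 * 139.7800 / 0.4900 = 160402.6879 W

160402.6879 W


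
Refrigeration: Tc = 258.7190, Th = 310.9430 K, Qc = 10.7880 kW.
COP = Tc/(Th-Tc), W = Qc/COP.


COP = 258.7190 / 52.2240 = 4.9540
W = 10.7880 / 4.9540 = 2.1776 kW

COP = 4.9540, W = 2.1776 kW


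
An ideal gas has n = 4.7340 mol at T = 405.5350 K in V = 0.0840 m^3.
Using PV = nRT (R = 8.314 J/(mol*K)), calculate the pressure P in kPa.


P = nRT/V = 4.7340 * 8.314 * 405.5350 / 0.0840
= 15961.2396 / 0.0840 = 190014.7567 Pa = 190.0148 kPa

190.0148 kPa


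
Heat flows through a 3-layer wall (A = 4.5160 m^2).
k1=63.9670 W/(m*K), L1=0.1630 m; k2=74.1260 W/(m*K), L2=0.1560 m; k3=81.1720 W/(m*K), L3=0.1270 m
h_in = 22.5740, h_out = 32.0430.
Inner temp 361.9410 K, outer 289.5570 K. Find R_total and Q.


R_conv_in = 1/(22.5740*4.5160) = 0.0098
R_1 = 0.1630/(63.9670*4.5160) = 0.0006
R_2 = 0.1560/(74.1260*4.5160) = 0.0005
R_3 = 0.1270/(81.1720*4.5160) = 0.0003
R_conv_out = 1/(32.0430*4.5160) = 0.0069
R_total = 0.0181 K/W
Q = 72.3840 / 0.0181 = 3999.8741 W

R_total = 0.0181 K/W, Q = 3999.8741 W


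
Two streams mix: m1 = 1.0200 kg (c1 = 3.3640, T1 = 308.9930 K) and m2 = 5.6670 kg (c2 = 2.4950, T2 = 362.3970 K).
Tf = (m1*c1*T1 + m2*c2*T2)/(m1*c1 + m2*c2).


num = 6184.2325
den = 17.5704
Tf = 351.9679 K

351.9679 K


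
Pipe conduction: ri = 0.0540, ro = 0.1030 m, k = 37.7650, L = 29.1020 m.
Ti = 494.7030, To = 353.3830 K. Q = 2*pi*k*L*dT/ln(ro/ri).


dT = 141.3200 K
ln(ro/ri) = 0.6457
Q = 2*pi*37.7650*29.1020*141.3200 / 0.6457 = 1511244.7656 W

1511244.7656 W


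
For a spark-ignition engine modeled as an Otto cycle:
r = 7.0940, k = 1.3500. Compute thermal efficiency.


r^(k-1) = 1.9852
eta = 1 - 1/1.9852 = 0.4963 = 49.6281%

49.6281%


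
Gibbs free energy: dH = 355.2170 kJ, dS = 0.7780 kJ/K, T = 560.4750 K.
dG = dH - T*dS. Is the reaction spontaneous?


T*dS = 560.4750 * 0.7780 = 436.0496 kJ
dG = 355.2170 - 436.0496 = -80.8326 kJ (spontaneous)

dG = -80.8326 kJ, spontaneous


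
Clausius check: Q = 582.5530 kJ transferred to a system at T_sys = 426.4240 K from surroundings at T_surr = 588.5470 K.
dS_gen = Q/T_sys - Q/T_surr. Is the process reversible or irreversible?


dS_sys = 582.5530/426.4240 = 1.3661 kJ/K
dS_surr = -582.5530/588.5470 = -0.9898 kJ/K
dS_gen = 1.3661 - 0.9898 = 0.3763 kJ/K (irreversible)

dS_gen = 0.3763 kJ/K, irreversible


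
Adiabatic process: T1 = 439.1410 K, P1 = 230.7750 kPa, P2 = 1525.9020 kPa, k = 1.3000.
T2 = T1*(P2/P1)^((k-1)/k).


(k-1)/k = 0.2308
(P2/P1)^exp = 1.5464
T2 = 439.1410 * 1.5464 = 679.0672 K

679.0672 K


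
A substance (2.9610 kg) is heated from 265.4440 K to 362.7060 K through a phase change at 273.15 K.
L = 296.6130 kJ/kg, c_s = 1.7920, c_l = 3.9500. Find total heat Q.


Q1 (sensible, solid) = 2.9610 * 1.7920 * 7.7060 = 40.8889 kJ
Q2 (latent) = 2.9610 * 296.6130 = 878.2711 kJ
Q3 (sensible, liquid) = 2.9610 * 3.9500 * 89.5560 = 1047.4425 kJ
Q_total = 1966.6025 kJ

1966.6025 kJ


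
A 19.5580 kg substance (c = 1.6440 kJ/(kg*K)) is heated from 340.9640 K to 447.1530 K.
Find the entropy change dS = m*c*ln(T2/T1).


T2/T1 = 1.3114
ln(T2/T1) = 0.2711
dS = 19.5580 * 1.6440 * 0.2711 = 8.7175 kJ/K

8.7175 kJ/K


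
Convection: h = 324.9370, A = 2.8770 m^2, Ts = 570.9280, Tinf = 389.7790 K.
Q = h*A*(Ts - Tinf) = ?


dT = 181.1490 K
Q = 324.9370 * 2.8770 * 181.1490 = 169346.0103 W

169346.0103 W


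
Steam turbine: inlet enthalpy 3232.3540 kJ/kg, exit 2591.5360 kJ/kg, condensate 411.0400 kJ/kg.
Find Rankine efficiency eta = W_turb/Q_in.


W = 640.8180 kJ/kg
Q_in = 2821.3140 kJ/kg
eta = 0.2271 = 22.7135%

eta = 22.7135%


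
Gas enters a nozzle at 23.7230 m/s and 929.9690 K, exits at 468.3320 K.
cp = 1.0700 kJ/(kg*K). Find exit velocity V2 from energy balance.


dT = 461.6370 K
2*cp*1000*dT = 987903.1800
V1^2 = 562.7807
V2 = sqrt(988465.9607) = 994.2163 m/s

994.2163 m/s


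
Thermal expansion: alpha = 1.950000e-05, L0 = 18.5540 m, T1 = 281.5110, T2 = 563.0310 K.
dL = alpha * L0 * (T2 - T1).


dT = 281.5200 K
dL = 1.950000e-05 * 18.5540 * 281.5200 = 0.101855 m
L_final = 18.655855 m

dL = 0.101855 m


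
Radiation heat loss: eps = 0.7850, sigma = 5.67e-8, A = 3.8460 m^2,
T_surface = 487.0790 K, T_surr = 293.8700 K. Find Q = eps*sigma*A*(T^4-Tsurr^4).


T^4 = 5.6286e+10
Tsurr^4 = 7.4580e+09
Q = 0.7850 * 5.67e-8 * 3.8460 * 4.8828e+10 = 8358.4925 W

8358.4925 W


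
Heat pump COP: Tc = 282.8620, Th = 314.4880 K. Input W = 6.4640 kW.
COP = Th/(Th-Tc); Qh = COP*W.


COP = 314.4880 / 31.6260 = 9.9440
Qh = 9.9440 * 6.4640 = 64.2778 kW

COP = 9.9440, Qh = 64.2778 kW


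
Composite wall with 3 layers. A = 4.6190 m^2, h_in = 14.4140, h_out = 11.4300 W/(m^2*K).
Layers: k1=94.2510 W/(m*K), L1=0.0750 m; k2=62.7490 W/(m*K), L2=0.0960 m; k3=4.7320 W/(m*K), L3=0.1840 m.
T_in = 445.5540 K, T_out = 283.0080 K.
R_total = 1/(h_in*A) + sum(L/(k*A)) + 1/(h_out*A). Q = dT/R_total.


R_conv_in = 1/(14.4140*4.6190) = 0.0150
R_1 = 0.0750/(94.2510*4.6190) = 0.0002
R_2 = 0.0960/(62.7490*4.6190) = 0.0003
R_3 = 0.1840/(4.7320*4.6190) = 0.0084
R_conv_out = 1/(11.4300*4.6190) = 0.0189
R_total = 0.0429 K/W
Q = 162.5460 / 0.0429 = 3790.4660 W

R_total = 0.0429 K/W, Q = 3790.4660 W


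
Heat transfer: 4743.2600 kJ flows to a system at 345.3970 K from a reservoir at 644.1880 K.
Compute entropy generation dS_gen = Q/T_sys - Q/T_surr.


dS_sys = 4743.2600/345.3970 = 13.7328 kJ/K
dS_surr = -4743.2600/644.1880 = -7.3632 kJ/K
dS_gen = 13.7328 - 7.3632 = 6.3696 kJ/K (irreversible)

dS_gen = 6.3696 kJ/K, irreversible


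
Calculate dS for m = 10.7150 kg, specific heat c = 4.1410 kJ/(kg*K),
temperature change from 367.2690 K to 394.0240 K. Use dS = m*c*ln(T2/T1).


T2/T1 = 1.0728
ln(T2/T1) = 0.0703
dS = 10.7150 * 4.1410 * 0.0703 = 3.1200 kJ/K

3.1200 kJ/K


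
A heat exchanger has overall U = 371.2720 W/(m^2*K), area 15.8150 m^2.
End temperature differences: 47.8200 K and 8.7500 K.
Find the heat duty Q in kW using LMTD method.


LMTD = 23.0041 K
Q = 371.2720 * 15.8150 * 23.0041 = 135072.6169 W = 135.0726 kW

135.0726 kW


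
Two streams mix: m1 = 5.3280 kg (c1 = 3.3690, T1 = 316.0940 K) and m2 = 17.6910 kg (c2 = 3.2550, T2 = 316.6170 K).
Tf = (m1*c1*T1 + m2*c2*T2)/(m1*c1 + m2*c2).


num = 23906.0356
den = 75.5342
Tf = 316.4927 K

316.4927 K


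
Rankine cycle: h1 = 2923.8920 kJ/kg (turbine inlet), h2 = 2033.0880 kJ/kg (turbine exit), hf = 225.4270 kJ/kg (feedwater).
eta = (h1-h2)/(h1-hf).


W = 890.8040 kJ/kg
Q_in = 2698.4650 kJ/kg
eta = 0.3301 = 33.0115%

eta = 33.0115%


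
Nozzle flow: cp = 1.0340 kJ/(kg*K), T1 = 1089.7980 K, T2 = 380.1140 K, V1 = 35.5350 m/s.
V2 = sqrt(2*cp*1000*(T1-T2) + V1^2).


dT = 709.6840 K
2*cp*1000*dT = 1467626.5120
V1^2 = 1262.7362
V2 = sqrt(1468889.2482) = 1211.9774 m/s

1211.9774 m/s


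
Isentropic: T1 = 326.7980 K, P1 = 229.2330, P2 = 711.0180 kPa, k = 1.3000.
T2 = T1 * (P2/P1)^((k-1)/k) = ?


(k-1)/k = 0.2308
(P2/P1)^exp = 1.2985
T2 = 326.7980 * 1.2985 = 424.3521 K

424.3521 K


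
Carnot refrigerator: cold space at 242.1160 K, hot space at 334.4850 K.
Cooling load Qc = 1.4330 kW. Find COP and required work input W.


COP = 242.1160 / 92.3690 = 2.6212
W = 1.4330 / 2.6212 = 0.5467 kW

COP = 2.6212, W = 0.5467 kW


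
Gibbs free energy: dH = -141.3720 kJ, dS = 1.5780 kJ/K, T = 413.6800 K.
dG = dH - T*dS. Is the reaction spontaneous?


T*dS = 413.6800 * 1.5780 = 652.7870 kJ
dG = -141.3720 - 652.7870 = -794.1590 kJ (spontaneous)

dG = -794.1590 kJ, spontaneous


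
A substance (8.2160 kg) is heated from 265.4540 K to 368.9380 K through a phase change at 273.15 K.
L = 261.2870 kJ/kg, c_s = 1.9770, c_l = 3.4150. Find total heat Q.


Q1 (sensible, solid) = 8.2160 * 1.9770 * 7.6960 = 125.0064 kJ
Q2 (latent) = 8.2160 * 261.2870 = 2146.7340 kJ
Q3 (sensible, liquid) = 8.2160 * 3.4150 * 95.7880 = 2687.5852 kJ
Q_total = 4959.3256 kJ

4959.3256 kJ


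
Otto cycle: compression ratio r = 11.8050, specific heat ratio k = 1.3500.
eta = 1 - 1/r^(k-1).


r^(k-1) = 2.3726
eta = 1 - 1/2.3726 = 0.5785 = 57.8520%

57.8520%


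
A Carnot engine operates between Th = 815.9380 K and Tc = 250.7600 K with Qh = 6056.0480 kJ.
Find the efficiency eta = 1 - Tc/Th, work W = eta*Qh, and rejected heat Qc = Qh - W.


eta = 1 - 250.7600/815.9380 = 0.6927
W = 0.6927 * 6056.0480 = 4194.8593 kJ
Qc = 6056.0480 - 4194.8593 = 1861.1887 kJ

eta = 69.2673%, W = 4194.8593 kJ, Qc = 1861.1887 kJ


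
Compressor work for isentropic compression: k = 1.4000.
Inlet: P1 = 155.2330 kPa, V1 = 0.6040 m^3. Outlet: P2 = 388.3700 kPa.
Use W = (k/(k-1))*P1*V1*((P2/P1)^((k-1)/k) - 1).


(k-1)/k = 0.2857
(P2/P1)^exp = 1.2995
W = 3.5000 * 155.2330 * 0.6040 * (1.2995 - 1) = 98.2972 kJ

98.2972 kJ


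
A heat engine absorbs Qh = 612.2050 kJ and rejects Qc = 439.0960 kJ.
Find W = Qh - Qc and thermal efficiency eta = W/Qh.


W = 612.2050 - 439.0960 = 173.1090 kJ
eta = 173.1090 / 612.2050 = 0.2828 = 28.2763%

W = 173.1090 kJ, eta = 28.2763%


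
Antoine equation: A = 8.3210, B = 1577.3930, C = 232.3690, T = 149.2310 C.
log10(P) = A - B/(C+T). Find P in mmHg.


C+T = 381.6000
B/(C+T) = 4.1336
log10(P) = 8.3210 - 4.1336 = 4.1874
P = 10^4.1874 = 15394.6757 mmHg

15394.6757 mmHg


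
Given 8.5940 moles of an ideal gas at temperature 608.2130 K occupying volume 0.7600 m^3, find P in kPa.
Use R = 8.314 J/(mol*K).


P = nRT/V = 8.5940 * 8.314 * 608.2130 / 0.7600
= 43457.1327 / 0.7600 = 57180.4377 Pa = 57.1804 kPa

57.1804 kPa


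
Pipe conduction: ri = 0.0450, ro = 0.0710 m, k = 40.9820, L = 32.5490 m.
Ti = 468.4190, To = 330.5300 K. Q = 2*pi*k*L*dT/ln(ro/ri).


dT = 137.8890 K
ln(ro/ri) = 0.4560
Q = 2*pi*40.9820*32.5490*137.8890 / 0.4560 = 2534305.0424 W

2534305.0424 W


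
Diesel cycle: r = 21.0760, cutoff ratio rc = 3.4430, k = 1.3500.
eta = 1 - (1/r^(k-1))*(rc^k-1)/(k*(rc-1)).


r^(k-1) = 2.9062
rc^k = 5.3072
eta = 0.5506 = 55.0622%

55.0622%


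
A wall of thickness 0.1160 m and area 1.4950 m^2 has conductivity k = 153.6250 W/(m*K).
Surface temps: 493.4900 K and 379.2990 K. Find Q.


dT = 114.1910 K
Q = 153.6250 * 1.4950 * 114.1910 / 0.1160 = 226087.7207 W

226087.7207 W


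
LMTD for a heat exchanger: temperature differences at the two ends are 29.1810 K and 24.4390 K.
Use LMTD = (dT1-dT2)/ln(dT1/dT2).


dT1/dT2 = 1.1940
ln(dT1/dT2) = 0.1773
LMTD = 4.7420 / 0.1773 = 26.7400 K

26.7400 K


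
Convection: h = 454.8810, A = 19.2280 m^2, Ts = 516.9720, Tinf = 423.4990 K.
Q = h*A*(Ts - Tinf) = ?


dT = 93.4730 K
Q = 454.8810 * 19.2280 * 93.4730 = 817557.0955 W

817557.0955 W


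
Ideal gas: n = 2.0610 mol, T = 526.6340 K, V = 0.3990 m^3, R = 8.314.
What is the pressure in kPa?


P = nRT/V = 2.0610 * 8.314 * 526.6340 / 0.3990
= 9023.9547 / 0.3990 = 22616.4278 Pa = 22.6164 kPa

22.6164 kPa


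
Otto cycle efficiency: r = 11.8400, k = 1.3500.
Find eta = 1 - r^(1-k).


r^(k-1) = 2.3751
eta = 1 - 1/2.3751 = 0.5790 = 57.8957%

57.8957%


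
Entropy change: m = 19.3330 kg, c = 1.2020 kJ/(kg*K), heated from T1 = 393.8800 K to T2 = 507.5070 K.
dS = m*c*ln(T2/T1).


T2/T1 = 1.2885
ln(T2/T1) = 0.2535
dS = 19.3330 * 1.2020 * 0.2535 = 5.8901 kJ/K

5.8901 kJ/K


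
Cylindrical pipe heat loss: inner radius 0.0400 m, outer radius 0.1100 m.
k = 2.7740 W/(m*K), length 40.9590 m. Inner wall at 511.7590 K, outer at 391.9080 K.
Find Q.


dT = 119.8510 K
ln(ro/ri) = 1.0116
Q = 2*pi*2.7740*40.9590*119.8510 / 1.0116 = 84580.0855 W

84580.0855 W


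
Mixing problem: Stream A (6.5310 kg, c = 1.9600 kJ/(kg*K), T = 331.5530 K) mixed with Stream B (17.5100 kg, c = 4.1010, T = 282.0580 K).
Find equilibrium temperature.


num = 24498.2951
den = 84.6093
Tf = 289.5462 K

289.5462 K


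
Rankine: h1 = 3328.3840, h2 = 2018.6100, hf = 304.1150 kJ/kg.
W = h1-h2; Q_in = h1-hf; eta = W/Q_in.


W = 1309.7740 kJ/kg
Q_in = 3024.2690 kJ/kg
eta = 0.4331 = 43.3088%

eta = 43.3088%


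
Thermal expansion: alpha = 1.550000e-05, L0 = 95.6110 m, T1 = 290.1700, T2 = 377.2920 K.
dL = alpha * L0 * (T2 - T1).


dT = 87.1220 K
dL = 1.550000e-05 * 95.6110 * 87.1220 = 0.129112 m
L_final = 95.740112 m

dL = 0.129112 m


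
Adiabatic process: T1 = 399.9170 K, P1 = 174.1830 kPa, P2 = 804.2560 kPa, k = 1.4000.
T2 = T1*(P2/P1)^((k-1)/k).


(k-1)/k = 0.2857
(P2/P1)^exp = 1.5482
T2 = 399.9170 * 1.5482 = 619.1490 K

619.1490 K


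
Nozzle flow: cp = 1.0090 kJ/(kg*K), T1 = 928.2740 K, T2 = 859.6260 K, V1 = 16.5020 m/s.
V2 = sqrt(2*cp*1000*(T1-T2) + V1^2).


dT = 68.6480 K
2*cp*1000*dT = 138531.6640
V1^2 = 272.3160
V2 = sqrt(138803.9800) = 372.5641 m/s

372.5641 m/s


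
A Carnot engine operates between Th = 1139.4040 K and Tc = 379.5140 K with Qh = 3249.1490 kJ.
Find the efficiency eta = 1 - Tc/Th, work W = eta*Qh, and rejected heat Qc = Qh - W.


eta = 1 - 379.5140/1139.4040 = 0.6669
W = 0.6669 * 3249.1490 = 2166.9187 kJ
Qc = 3249.1490 - 2166.9187 = 1082.2303 kJ

eta = 66.6919%, W = 2166.9187 kJ, Qc = 1082.2303 kJ


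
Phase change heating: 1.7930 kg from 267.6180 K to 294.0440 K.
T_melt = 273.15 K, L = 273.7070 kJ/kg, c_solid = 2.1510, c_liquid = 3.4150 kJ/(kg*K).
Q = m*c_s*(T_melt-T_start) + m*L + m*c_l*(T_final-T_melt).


Q1 (sensible, solid) = 1.7930 * 2.1510 * 5.5320 = 21.3355 kJ
Q2 (latent) = 1.7930 * 273.7070 = 490.7567 kJ
Q3 (sensible, liquid) = 1.7930 * 3.4150 * 20.8940 = 127.9359 kJ
Q_total = 640.0281 kJ

640.0281 kJ


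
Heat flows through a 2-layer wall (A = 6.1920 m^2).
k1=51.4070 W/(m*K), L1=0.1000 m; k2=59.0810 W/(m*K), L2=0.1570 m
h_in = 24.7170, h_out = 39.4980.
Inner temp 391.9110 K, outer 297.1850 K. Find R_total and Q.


R_conv_in = 1/(24.7170*6.1920) = 0.0065
R_1 = 0.1000/(51.4070*6.1920) = 0.0003
R_2 = 0.1570/(59.0810*6.1920) = 0.0004
R_conv_out = 1/(39.4980*6.1920) = 0.0041
R_total = 0.0114 K/W
Q = 94.7260 / 0.0114 = 8334.1451 W

R_total = 0.0114 K/W, Q = 8334.1451 W


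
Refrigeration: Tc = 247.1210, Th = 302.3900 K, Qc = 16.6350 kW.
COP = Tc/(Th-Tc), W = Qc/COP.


COP = 247.1210 / 55.2690 = 4.4712
W = 16.6350 / 4.4712 = 3.7204 kW

COP = 4.4712, W = 3.7204 kW


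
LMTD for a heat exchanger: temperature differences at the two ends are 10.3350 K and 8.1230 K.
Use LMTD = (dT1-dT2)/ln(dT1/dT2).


dT1/dT2 = 1.2723
ln(dT1/dT2) = 0.2408
LMTD = 2.2120 / 0.2408 = 9.1846 K

9.1846 K


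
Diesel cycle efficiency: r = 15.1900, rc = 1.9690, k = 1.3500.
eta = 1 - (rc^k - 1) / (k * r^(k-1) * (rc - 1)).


r^(k-1) = 2.5915
rc^k = 2.4959
eta = 0.5587 = 55.8727%

55.8727%


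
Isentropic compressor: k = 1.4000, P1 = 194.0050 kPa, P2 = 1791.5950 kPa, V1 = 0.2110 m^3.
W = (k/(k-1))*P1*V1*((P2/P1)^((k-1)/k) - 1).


(k-1)/k = 0.2857
(P2/P1)^exp = 1.8873
W = 3.5000 * 194.0050 * 0.2110 * (1.8873 - 1) = 127.1229 kJ

127.1229 kJ


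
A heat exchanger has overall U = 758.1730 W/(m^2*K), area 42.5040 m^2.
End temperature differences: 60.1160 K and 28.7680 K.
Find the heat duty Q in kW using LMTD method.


LMTD = 42.5339 K
Q = 758.1730 * 42.5040 * 42.5339 = 1370670.8531 W = 1370.6709 kW

1370.6709 kW


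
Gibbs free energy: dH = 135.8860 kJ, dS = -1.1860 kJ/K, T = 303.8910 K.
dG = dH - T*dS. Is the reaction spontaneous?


T*dS = 303.8910 * -1.1860 = -360.4147 kJ
dG = 135.8860 + 360.4147 = 496.3007 kJ (non-spontaneous)

dG = 496.3007 kJ, non-spontaneous


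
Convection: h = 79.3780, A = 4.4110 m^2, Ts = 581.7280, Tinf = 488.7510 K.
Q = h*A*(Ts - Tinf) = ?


dT = 92.9770 K
Q = 79.3780 * 4.4110 * 92.9770 = 32554.6282 W

32554.6282 W


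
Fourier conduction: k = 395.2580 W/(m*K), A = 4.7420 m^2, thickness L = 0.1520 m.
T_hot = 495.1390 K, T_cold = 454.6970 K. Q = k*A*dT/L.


dT = 40.4420 K
Q = 395.2580 * 4.7420 * 40.4420 / 0.1520 = 498690.6841 W

498690.6841 W


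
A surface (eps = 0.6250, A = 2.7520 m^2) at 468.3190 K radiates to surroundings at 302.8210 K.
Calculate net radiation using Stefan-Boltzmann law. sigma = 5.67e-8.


T^4 = 4.8102e+10
Tsurr^4 = 8.4090e+09
Q = 0.6250 * 5.67e-8 * 2.7520 * 3.9693e+10 = 3871.0638 W

3871.0638 W


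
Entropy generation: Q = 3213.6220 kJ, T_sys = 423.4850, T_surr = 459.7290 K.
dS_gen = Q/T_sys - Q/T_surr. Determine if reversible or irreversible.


dS_sys = 3213.6220/423.4850 = 7.5885 kJ/K
dS_surr = -3213.6220/459.7290 = -6.9903 kJ/K
dS_gen = 7.5885 - 6.9903 = 0.5983 kJ/K (irreversible)

dS_gen = 0.5983 kJ/K, irreversible


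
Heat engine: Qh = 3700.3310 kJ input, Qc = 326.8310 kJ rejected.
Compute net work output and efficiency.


W = 3700.3310 - 326.8310 = 3373.5000 kJ
eta = 3373.5000 / 3700.3310 = 0.9117 = 91.1675%

W = 3373.5000 kJ, eta = 91.1675%


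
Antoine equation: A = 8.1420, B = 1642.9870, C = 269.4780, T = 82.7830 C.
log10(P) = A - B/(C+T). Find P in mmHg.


C+T = 352.2610
B/(C+T) = 4.6641
log10(P) = 8.1420 - 4.6641 = 3.4779
P = 10^3.4779 = 3005.2571 mmHg

3005.2571 mmHg


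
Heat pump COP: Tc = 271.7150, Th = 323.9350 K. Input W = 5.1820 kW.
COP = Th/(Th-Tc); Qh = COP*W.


COP = 323.9350 / 52.2200 = 6.2033
Qh = 6.2033 * 5.1820 = 32.1454 kW

COP = 6.2033, Qh = 32.1454 kW


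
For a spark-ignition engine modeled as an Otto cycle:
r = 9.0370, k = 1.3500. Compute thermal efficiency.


r^(k-1) = 2.1608
eta = 1 - 1/2.1608 = 0.5372 = 53.7202%

53.7202%


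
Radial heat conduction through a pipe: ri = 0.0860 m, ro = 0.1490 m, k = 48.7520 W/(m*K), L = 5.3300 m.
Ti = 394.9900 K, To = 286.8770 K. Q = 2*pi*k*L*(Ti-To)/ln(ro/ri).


dT = 108.1130 K
ln(ro/ri) = 0.5496
Q = 2*pi*48.7520*5.3300*108.1130 / 0.5496 = 321167.4262 W

321167.4262 W


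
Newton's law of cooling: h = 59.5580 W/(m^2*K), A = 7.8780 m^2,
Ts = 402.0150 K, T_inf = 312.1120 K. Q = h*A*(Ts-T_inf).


dT = 89.9030 K
Q = 59.5580 * 7.8780 * 89.9030 = 42182.3010 W

42182.3010 W


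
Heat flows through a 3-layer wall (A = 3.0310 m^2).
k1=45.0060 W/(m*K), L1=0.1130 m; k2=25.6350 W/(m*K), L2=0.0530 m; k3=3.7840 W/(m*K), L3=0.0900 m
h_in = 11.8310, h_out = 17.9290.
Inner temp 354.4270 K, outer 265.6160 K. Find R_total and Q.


R_conv_in = 1/(11.8310*3.0310) = 0.0279
R_1 = 0.1130/(45.0060*3.0310) = 0.0008
R_2 = 0.0530/(25.6350*3.0310) = 0.0007
R_3 = 0.0900/(3.7840*3.0310) = 0.0078
R_conv_out = 1/(17.9290*3.0310) = 0.0184
R_total = 0.0556 K/W
Q = 88.8110 / 0.0556 = 1596.0105 W

R_total = 0.0556 K/W, Q = 1596.0105 W


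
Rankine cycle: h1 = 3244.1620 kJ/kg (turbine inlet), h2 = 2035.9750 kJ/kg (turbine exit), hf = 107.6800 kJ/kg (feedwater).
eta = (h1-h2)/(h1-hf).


W = 1208.1870 kJ/kg
Q_in = 3136.4820 kJ/kg
eta = 0.3852 = 38.5205%

eta = 38.5205%


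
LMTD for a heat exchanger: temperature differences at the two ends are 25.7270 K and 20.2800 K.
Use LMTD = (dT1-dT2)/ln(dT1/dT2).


dT1/dT2 = 1.2686
ln(dT1/dT2) = 0.2379
LMTD = 5.4470 / 0.2379 = 22.8956 K

22.8956 K


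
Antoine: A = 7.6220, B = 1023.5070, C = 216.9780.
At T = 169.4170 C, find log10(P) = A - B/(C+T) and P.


C+T = 386.3950
B/(C+T) = 2.6489
log10(P) = 7.6220 - 2.6489 = 4.9731
P = 10^4.9731 = 94002.2143 mmHg

94002.2143 mmHg


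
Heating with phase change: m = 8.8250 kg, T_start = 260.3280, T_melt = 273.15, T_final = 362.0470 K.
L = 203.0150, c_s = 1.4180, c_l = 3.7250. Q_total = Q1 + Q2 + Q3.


Q1 (sensible, solid) = 8.8250 * 1.4180 * 12.8220 = 160.4526 kJ
Q2 (latent) = 8.8250 * 203.0150 = 1791.6074 kJ
Q3 (sensible, liquid) = 8.8250 * 3.7250 * 88.8970 = 2922.3222 kJ
Q_total = 4874.3822 kJ

4874.3822 kJ


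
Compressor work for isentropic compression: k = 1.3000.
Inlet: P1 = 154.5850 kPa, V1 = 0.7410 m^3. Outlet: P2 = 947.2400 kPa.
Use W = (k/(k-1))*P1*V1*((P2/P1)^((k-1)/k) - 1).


(k-1)/k = 0.2308
(P2/P1)^exp = 1.5194
W = 4.3333 * 154.5850 * 0.7410 * (1.5194 - 1) = 257.8346 kJ

257.8346 kJ


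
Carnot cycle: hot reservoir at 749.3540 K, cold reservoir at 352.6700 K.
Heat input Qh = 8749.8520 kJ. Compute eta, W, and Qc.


eta = 1 - 352.6700/749.3540 = 0.5294
W = 0.5294 * 8749.8520 = 4631.8913 kJ
Qc = 8749.8520 - 4631.8913 = 4117.9607 kJ

eta = 52.9368%, W = 4631.8913 kJ, Qc = 4117.9607 kJ


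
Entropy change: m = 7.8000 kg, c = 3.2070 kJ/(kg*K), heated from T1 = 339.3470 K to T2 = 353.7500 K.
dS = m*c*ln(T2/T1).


T2/T1 = 1.0424
ln(T2/T1) = 0.0416
dS = 7.8000 * 3.2070 * 0.0416 = 1.0398 kJ/K

1.0398 kJ/K


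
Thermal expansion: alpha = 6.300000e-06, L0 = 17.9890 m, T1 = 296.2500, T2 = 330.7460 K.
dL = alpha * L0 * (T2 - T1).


dT = 34.4960 K
dL = 6.300000e-06 * 17.9890 * 34.4960 = 0.003909 m
L_final = 17.992909 m

dL = 0.003909 m


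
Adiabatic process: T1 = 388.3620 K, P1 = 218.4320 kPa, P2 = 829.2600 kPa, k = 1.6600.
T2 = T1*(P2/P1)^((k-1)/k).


(k-1)/k = 0.3976
(P2/P1)^exp = 1.6996
T2 = 388.3620 * 1.6996 = 660.0707 K

660.0707 K


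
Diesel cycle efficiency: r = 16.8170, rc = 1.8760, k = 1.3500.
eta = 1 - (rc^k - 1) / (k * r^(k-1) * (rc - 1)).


r^(k-1) = 2.6854
rc^k = 2.3381
eta = 0.5787 = 57.8652%

57.8652%


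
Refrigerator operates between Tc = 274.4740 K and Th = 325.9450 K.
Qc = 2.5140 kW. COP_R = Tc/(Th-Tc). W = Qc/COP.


COP = 274.4740 / 51.4710 = 5.3326
W = 2.5140 / 5.3326 = 0.4714 kW

COP = 5.3326, W = 0.4714 kW


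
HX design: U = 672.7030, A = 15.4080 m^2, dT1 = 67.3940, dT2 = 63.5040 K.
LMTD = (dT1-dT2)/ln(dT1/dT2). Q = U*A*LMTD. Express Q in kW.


LMTD = 65.4297 K
Q = 672.7030 * 15.4080 * 65.4297 = 678179.6470 W = 678.1796 kW

678.1796 kW


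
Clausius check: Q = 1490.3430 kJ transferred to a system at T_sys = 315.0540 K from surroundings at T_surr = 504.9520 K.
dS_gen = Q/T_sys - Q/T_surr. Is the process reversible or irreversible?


dS_sys = 1490.3430/315.0540 = 4.7304 kJ/K
dS_surr = -1490.3430/504.9520 = -2.9515 kJ/K
dS_gen = 4.7304 - 2.9515 = 1.7790 kJ/K (irreversible)

dS_gen = 1.7790 kJ/K, irreversible


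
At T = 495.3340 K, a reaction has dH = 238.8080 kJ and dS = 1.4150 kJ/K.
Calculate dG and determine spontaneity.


T*dS = 495.3340 * 1.4150 = 700.8976 kJ
dG = 238.8080 - 700.8976 = -462.0896 kJ (spontaneous)

dG = -462.0896 kJ, spontaneous


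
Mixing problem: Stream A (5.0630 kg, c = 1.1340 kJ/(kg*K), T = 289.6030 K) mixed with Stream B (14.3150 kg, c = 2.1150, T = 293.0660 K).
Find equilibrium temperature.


num = 10535.6710
den = 36.0177
Tf = 292.5140 K

292.5140 K


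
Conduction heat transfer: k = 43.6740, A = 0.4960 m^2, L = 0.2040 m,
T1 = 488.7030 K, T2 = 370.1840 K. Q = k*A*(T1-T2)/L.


dT = 118.5190 K
Q = 43.6740 * 0.4960 * 118.5190 / 0.2040 = 12585.2677 W

12585.2677 W


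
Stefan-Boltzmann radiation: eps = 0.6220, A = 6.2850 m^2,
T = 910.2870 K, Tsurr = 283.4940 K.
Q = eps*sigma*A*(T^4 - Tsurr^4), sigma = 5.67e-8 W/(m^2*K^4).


T^4 = 6.8662e+11
Tsurr^4 = 6.4592e+09
Q = 0.6220 * 5.67e-8 * 6.2850 * 6.8016e+11 = 150760.3851 W

150760.3851 W


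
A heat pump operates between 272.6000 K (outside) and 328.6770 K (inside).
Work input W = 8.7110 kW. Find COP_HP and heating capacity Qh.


COP = 328.6770 / 56.0770 = 5.8612
Qh = 5.8612 * 8.7110 = 51.0567 kW

COP = 5.8612, Qh = 51.0567 kW


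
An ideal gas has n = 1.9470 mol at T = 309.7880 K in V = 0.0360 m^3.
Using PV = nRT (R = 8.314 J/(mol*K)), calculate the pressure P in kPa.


P = nRT/V = 1.9470 * 8.314 * 309.7880 / 0.0360
= 5014.6493 / 0.0360 = 139295.8128 Pa = 139.2958 kPa

139.2958 kPa


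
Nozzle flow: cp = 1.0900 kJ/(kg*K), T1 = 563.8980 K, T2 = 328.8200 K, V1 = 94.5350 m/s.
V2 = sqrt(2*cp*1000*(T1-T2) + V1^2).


dT = 235.0780 K
2*cp*1000*dT = 512470.0400
V1^2 = 8936.8662
V2 = sqrt(521406.9062) = 722.0851 m/s

722.0851 m/s


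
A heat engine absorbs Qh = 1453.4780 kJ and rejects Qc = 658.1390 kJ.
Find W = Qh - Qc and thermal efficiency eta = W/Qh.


W = 1453.4780 - 658.1390 = 795.3390 kJ
eta = 795.3390 / 1453.4780 = 0.5472 = 54.7197%

W = 795.3390 kJ, eta = 54.7197%


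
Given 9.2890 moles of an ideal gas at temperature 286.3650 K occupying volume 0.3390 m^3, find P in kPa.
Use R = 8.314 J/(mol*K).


P = nRT/V = 9.2890 * 8.314 * 286.3650 / 0.3390
= 22115.6098 / 0.3390 = 65237.7872 Pa = 65.2378 kPa

65.2378 kPa


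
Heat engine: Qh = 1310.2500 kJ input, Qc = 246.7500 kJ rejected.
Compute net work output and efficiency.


W = 1310.2500 - 246.7500 = 1063.5000 kJ
eta = 1063.5000 / 1310.2500 = 0.8117 = 81.1677%

W = 1063.5000 kJ, eta = 81.1677%


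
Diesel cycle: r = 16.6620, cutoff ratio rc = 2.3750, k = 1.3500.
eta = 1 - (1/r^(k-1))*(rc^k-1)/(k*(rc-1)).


r^(k-1) = 2.6767
rc^k = 3.2147
eta = 0.5543 = 55.4260%

55.4260%


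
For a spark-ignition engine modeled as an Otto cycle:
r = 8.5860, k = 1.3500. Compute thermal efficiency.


r^(k-1) = 2.1224
eta = 1 - 1/2.1224 = 0.5288 = 52.8835%

52.8835%


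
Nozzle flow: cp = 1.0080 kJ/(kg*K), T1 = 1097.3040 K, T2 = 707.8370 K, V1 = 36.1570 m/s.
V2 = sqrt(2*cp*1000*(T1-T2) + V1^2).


dT = 389.4670 K
2*cp*1000*dT = 785165.4720
V1^2 = 1307.3286
V2 = sqrt(786472.8006) = 886.8330 m/s

886.8330 m/s


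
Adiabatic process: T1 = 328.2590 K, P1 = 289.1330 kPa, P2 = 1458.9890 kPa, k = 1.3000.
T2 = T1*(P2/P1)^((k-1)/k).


(k-1)/k = 0.2308
(P2/P1)^exp = 1.4528
T2 = 328.2590 * 1.4528 = 476.9105 K

476.9105 K


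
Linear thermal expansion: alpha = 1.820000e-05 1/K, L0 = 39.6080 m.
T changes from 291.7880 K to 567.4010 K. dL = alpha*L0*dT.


dT = 275.6130 K
dL = 1.820000e-05 * 39.6080 * 275.6130 = 0.198680 m
L_final = 39.806680 m

dL = 0.198680 m


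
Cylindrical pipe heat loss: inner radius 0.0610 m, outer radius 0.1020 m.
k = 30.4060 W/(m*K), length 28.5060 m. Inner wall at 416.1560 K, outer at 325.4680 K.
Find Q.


dT = 90.6880 K
ln(ro/ri) = 0.5141
Q = 2*pi*30.4060*28.5060*90.6880 / 0.5141 = 960679.5555 W

960679.5555 W


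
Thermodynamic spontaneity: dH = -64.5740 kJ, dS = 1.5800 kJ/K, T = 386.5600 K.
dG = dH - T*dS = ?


T*dS = 386.5600 * 1.5800 = 610.7648 kJ
dG = -64.5740 - 610.7648 = -675.3388 kJ (spontaneous)

dG = -675.3388 kJ, spontaneous


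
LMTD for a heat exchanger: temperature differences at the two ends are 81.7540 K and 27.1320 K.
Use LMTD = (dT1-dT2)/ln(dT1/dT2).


dT1/dT2 = 3.0132
ln(dT1/dT2) = 1.1030
LMTD = 54.6220 / 1.1030 = 49.5213 K

49.5213 K
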